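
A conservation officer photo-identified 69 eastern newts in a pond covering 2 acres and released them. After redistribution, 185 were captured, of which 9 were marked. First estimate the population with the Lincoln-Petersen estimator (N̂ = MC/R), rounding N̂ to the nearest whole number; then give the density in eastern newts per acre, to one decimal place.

density ≈ 709.0 eastern newts per acre

N̂ = 69·185/9 = 12765/9 ≈ 1418.3 → 1418
Density = N̂ / area = 1418 / 2 = 709.0 per acre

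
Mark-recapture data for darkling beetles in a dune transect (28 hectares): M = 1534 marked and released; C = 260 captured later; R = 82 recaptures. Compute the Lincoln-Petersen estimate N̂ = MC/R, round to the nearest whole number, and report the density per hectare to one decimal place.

N̂ = 1534·260/82 = 398840/82 ≈ 4863.9 → 4864
Density = N̂ / area = 4864 / 28 ≈ 173.71 → 173.7 per hectare

density ≈ 173.7 darkling beetles per hectare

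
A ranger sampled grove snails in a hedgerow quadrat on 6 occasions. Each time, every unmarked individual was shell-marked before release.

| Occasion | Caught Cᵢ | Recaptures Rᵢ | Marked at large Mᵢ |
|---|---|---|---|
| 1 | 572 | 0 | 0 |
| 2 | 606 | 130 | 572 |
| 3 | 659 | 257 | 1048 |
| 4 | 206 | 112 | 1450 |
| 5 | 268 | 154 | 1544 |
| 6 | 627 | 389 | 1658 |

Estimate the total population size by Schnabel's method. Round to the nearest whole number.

Σ MᵢCᵢ = 0·572 + 572·606 + 1048·659 + 1450·206 + 1544·268 + 1658·627 = 0 + 346632 + 690632 + 298700 + 413792 + 1039566 = 2789322
Σ Rᵢ = 0 + 130 + 257 + 112 + 154 + 389 = 1042
N̂ = 2789322 / 1042 ≈ 2676.9 → 2677

N ≈ 2677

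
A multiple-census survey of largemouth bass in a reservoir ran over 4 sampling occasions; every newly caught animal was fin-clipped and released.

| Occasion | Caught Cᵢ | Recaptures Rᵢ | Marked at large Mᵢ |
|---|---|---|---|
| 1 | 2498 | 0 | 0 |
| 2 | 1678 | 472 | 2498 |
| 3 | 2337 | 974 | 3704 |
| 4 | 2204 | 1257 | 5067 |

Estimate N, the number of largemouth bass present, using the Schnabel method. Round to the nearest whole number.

N ≈ 8885

Σ MᵢCᵢ = 0·2498 + 2498·1678 + 3704·2337 + 5067·2204 = 0 + 4191644 + 8656248 + 11167668 = 24015560
Σ Rᵢ = 0 + 472 + 974 + 1257 = 2703
N̂ = 24015560 / 2703 ≈ 8884.8 → 8885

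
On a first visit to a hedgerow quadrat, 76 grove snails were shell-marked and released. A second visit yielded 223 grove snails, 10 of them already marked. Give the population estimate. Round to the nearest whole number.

N = (76 × 223) / 10 = 16948 / 10 ≈ 1694.8 → 1695

N ≈ 1695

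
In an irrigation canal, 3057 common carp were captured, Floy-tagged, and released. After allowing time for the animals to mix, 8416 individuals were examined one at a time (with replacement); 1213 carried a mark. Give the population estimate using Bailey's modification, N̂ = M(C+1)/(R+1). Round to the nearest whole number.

N ≈ 21,195

N̂ = 3057·(8416+1)/(1213+1) = 3057·8417/1214 = 25730769/1214 ≈ 21195.0 → 21195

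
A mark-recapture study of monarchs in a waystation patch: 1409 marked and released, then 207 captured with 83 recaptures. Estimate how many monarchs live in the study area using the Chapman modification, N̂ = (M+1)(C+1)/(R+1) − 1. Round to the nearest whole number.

N ≈ 3490

N̂ = (1409+1)(207+1)/(83+1) − 1 = 1410·208/84 − 1
= 293280/84 − 1 ≈ 3491.4 − 1 ≈ 3490.4 → 3490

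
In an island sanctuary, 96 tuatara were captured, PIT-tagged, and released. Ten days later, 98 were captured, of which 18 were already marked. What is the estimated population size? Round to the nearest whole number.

N ≈ 523

The marked fraction in the recapture sample should equal the marked fraction in the population: 18/98 = 96/N.
N = (96 × 98) / 18 = 9408 / 18 ≈ 522.7 → 523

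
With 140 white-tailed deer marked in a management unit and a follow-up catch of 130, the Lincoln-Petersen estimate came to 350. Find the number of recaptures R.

R = 52

From N = M·C/R: R = M·C / N = 140·130 / 350 = 18200 / 350 = 52.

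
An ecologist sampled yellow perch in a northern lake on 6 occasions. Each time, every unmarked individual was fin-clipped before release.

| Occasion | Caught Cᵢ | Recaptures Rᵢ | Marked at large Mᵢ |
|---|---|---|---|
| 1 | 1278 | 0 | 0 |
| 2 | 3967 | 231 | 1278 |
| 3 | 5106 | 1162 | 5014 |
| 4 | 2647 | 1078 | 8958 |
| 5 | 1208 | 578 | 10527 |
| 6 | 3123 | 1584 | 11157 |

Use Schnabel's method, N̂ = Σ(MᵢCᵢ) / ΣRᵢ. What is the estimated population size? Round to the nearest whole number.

Σ MᵢCᵢ = 0·1278 + 1278·3967 + 5014·5106 + 8958·2647 + 10527·1208 + 11157·3123 = 0 + 5069826 + 25601484 + 23711826 + 12716616 + 34843311 = 101943063
Σ Rᵢ = 0 + 231 + 1162 + 1078 + 578 + 1584 = 4633
N̂ = 101943063 / 4633 ≈ 22003.7 → 22004

N ≈ 22,004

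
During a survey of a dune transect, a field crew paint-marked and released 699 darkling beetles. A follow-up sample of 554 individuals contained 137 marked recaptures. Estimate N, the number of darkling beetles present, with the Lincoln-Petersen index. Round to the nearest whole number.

N = (699 × 554) / 137 = 387246 / 137 ≈ 2826.6 → 2827

N ≈ 2827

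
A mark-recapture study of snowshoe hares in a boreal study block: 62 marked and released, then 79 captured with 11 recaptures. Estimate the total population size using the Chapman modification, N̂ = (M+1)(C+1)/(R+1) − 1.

N̂ = (62+1)(79+1)/(11+1) − 1 = 63·80/12 − 1
= 5040/12 − 1 = 420 − 1 = 419

N = 419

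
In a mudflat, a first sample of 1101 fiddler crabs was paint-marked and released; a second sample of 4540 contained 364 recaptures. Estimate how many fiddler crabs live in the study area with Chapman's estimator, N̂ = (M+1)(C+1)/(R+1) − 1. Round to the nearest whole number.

N ≈ 13,709

N̂ = (1101+1)(4540+1)/(364+1) − 1 = 1102·4541/365 − 1
= 5004182/365 − 1 ≈ 13710.1 − 1 ≈ 13709.1 → 13709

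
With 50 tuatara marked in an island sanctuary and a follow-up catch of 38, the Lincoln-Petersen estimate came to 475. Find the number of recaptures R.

From N = M·C/R: R = M·C / N = 50·38 / 475 = 1900 / 475 = 4.

R = 4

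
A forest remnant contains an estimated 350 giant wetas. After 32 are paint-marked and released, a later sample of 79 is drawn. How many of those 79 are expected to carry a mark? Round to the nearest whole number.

expected recaptures ≈ 7

Expected recaptures E[R] = M·C / N.
E[R] = 32 × 79 / 350 = 2528 / 350 ≈ 7.2 → 7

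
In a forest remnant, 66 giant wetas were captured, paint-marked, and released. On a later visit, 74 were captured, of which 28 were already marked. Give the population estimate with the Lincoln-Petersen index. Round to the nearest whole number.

N ≈ 174

The marked fraction in the recapture sample should equal the marked fraction in the population: 28/74 = 66/N.
N = (66 × 74) / 28 = 4884 / 28 ≈ 174.4 → 174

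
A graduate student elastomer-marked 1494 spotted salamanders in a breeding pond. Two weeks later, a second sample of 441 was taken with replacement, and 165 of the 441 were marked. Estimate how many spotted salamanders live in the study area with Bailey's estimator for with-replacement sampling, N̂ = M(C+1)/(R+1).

N̂ = 1494·(441+1)/(165+1) = 1494·442/166 = 660348/166 = 3978

N = 3978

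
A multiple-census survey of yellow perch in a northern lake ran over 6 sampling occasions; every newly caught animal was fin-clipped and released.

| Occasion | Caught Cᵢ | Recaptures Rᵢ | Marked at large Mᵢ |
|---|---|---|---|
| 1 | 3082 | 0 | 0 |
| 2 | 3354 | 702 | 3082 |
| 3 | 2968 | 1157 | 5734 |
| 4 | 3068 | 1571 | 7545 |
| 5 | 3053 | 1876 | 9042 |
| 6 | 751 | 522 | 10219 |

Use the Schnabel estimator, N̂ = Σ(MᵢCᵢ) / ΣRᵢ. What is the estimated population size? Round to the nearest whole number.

N ≈ 14,719

Σ MᵢCᵢ = 0·3082 + 3082·3354 + 5734·2968 + 7545·3068 + 9042·3053 + 10219·751 = 0 + 10337028 + 17018512 + 23148060 + 27605226 + 7674469 = 85783295
Σ Rᵢ = 0 + 702 + 1157 + 1571 + 1876 + 522 = 5828
N̂ = 85783295 / 5828 ≈ 14719.2 → 14719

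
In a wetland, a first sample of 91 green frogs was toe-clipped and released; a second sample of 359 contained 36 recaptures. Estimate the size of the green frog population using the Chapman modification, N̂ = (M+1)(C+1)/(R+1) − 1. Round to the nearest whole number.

N̂ = (91+1)(359+1)/(36+1) − 1 = 92·360/37 − 1
= 33120/37 − 1 ≈ 895.1 − 1 ≈ 894.1 → 894

N ≈ 894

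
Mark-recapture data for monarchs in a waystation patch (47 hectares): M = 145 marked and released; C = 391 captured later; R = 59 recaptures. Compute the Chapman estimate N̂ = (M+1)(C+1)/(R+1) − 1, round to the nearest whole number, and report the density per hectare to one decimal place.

density ≈ 20.3 monarchs per hectare

N̂ = 146·392/60 − 1 = 57232/60 − 1 ≈ 952.9 → 953
Density = N̂ / area = 953 / 47 ≈ 20.28 → 20.3 per hectare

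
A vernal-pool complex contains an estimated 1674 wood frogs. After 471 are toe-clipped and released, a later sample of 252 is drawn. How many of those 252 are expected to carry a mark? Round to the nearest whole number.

The marked fraction of the population is 471/1674, so in a sample of 252 expect C·(M/N) marked.
E[R] = 471 × 252 / 1674 = 118692 / 1674 ≈ 70.9 → 71

expected recaptures ≈ 71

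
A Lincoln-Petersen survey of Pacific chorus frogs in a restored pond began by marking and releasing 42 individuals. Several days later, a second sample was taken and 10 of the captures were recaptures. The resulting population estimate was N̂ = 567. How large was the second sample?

C = 135

From N = M·C/R: C = N·R / M = 567·10 / 42 = 5670 / 42 = 135.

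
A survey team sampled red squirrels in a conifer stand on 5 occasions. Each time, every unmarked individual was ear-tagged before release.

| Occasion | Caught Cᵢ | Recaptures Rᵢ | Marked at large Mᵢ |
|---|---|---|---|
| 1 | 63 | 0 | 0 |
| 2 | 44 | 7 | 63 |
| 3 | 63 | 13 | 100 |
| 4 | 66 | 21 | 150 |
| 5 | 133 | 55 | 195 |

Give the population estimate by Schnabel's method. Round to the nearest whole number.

Σ MᵢCᵢ = 0·63 + 63·44 + 100·63 + 150·66 + 195·133 = 0 + 2772 + 6300 + 9900 + 25935 = 44907
Σ Rᵢ = 0 + 7 + 13 + 21 + 55 = 96
N̂ = 44907 / 96 ≈ 467.8 → 468

N ≈ 468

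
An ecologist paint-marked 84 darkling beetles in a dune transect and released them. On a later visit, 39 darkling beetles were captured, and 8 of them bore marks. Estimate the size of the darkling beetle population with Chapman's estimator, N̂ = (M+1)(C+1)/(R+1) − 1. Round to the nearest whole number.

N̂ = (84+1)(39+1)/(8+1) − 1 = 85·40/9 − 1
= 3400/9 − 1 ≈ 377.8 − 1 ≈ 376.8 → 377

N ≈ 377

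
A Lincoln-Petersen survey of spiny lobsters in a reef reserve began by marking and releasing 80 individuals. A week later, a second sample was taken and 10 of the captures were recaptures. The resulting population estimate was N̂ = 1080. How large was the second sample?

From N = M·C/R: C = N·R / M = 1080·10 / 80 = 10800 / 80 = 135.

C = 135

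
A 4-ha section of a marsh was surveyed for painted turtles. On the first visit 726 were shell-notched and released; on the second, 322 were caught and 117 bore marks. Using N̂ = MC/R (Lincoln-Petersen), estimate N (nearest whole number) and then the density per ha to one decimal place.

N̂ = 726·322/117 = 233772/117 ≈ 1998.1 → 1998
Density = N̂ / area = 1998 / 4 ≈ 499.50 → 499.5 per ha

density ≈ 499.5 painted turtles per ha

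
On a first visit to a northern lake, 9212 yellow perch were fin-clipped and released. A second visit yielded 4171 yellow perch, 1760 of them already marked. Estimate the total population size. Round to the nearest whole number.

N = (9212 × 4171) / 1760 = 38423252 / 1760 ≈ 21831.4 → 21831

N ≈ 21,831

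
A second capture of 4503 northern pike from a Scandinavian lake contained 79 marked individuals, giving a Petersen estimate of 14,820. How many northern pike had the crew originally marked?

M = 260

From N = M·C/R: M = N·R / C = 14820·79 / 4503 = 1170780 / 4503 = 260.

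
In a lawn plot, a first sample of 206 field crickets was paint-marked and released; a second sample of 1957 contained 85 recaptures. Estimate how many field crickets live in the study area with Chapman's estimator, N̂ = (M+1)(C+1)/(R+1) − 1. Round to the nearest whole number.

N ≈ 4712

N̂ = (206+1)(1957+1)/(85+1) − 1 = 207·1958/86 − 1
= 405306/86 − 1 ≈ 4712.9 − 1 ≈ 4711.9 → 4712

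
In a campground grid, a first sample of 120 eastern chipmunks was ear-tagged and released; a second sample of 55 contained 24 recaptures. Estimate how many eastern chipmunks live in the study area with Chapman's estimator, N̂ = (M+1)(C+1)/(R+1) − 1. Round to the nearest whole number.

N̂ = (120+1)(55+1)/(24+1) − 1 = 121·56/25 − 1
= 6776/25 − 1 ≈ 271.0 − 1 ≈ 270.0 → 270

N ≈ 270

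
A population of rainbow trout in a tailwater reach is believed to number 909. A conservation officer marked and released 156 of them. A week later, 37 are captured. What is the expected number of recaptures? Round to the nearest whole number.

The marked fraction of the population is 156/909, so in a sample of 37 expect C·(M/N) marked.
E[R] = 156 × 37 / 909 = 5772 / 909 ≈ 6.3 → 6

expected recaptures ≈ 6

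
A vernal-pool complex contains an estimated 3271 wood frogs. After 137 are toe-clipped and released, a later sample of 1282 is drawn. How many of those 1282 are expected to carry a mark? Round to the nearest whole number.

Expected recaptures E[R] = M·C / N.
E[R] = 137 × 1282 / 3271 = 175634 / 3271 ≈ 53.7 → 54

expected recaptures ≈ 54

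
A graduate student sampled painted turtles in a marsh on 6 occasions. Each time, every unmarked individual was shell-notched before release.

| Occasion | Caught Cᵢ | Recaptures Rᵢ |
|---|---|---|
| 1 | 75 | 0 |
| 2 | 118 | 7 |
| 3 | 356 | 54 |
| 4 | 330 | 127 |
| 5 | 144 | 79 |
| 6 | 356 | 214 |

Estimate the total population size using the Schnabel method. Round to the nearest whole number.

N ≈ 1257

Marked at large before each occasion: Mᵢ = Σⱼ<ᵢ (Cⱼ − Rⱼ) → M1=0, M2=75, M3=186, M4=488, M5=691, M6=756
Σ MᵢCᵢ = 0·75 + 75·118 + 186·356 + 488·330 + 691·144 + 756·356 = 0 + 8850 + 66216 + 161040 + 99504 + 269136 = 604746
Σ Rᵢ = 0 + 7 + 54 + 127 + 79 + 214 = 481
N̂ = 604746 / 481 ≈ 1257.3 → 1257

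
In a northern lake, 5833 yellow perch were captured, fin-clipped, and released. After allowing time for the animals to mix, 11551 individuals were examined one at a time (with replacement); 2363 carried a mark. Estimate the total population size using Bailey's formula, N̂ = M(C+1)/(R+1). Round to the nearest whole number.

N̂ = 5833·(11551+1)/(2363+1) = 5833·11552/2364 = 67382816/2364 ≈ 28503.7 → 28504

N ≈ 28,504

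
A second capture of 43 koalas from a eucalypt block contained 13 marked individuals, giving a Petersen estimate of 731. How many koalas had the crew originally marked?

M = 221

From N = M·C/R: M = N·R / C = 731·13 / 43 = 9503 / 43 = 221.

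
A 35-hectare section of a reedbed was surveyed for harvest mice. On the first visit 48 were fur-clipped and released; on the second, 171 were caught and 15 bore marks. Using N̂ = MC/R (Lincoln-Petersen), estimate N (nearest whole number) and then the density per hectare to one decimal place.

density ≈ 15.6 harvest mice per hectare

N̂ = 48·171/15 = 8208/15 ≈ 547.2 → 547
Density = N̂ / area = 547 / 35 ≈ 15.63 → 15.6 per hectare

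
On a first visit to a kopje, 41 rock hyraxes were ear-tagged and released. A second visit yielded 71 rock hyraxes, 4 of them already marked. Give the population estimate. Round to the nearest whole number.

N ≈ 728

Lincoln-Petersen assumes M/N = R/C, so N = M·C / R.
N = (41 × 71) / 4 = 2911 / 4 ≈ 727.8 → 728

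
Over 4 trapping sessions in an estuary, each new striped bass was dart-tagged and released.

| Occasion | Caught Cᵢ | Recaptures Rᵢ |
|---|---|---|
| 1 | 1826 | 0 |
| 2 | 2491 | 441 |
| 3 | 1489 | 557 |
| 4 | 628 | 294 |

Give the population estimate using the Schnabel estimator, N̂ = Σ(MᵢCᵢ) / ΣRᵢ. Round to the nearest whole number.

N ≈ 10,325

Marked at large before each occasion: Mᵢ = Σⱼ<ᵢ (Cⱼ − Rⱼ) → M1=0, M2=1826, M3=3876, M4=4808
Σ MᵢCᵢ = 0·1826 + 1826·2491 + 3876·1489 + 4808·628 = 0 + 4548566 + 5771364 + 3019424 = 13339354
Σ Rᵢ = 0 + 441 + 557 + 294 = 1292
N̂ = 13339354 / 1292 ≈ 10324.6 → 10325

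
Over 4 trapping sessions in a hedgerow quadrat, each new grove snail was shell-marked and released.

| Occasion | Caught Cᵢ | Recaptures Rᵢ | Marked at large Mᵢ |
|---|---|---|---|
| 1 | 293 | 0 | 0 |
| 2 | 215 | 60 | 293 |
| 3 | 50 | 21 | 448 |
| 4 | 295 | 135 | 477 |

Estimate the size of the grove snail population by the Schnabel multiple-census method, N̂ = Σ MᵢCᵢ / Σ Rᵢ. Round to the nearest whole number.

N ≈ 1047

Σ MᵢCᵢ = 0·293 + 293·215 + 448·50 + 477·295 = 0 + 62995 + 22400 + 140715 = 226110
Σ Rᵢ = 0 + 60 + 21 + 135 = 216
N̂ = 226110 / 216 ≈ 1046.8 → 1047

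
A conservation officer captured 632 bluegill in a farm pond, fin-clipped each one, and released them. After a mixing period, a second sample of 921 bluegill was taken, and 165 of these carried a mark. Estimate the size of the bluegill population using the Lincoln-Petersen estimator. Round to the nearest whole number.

N = (632 × 921) / 165 = 582072 / 165 ≈ 3527.7 → 3528

N ≈ 3528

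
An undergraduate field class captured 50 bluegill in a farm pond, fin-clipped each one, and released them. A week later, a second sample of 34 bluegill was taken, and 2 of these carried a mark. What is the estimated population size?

N = (50 × 34) / 2 = 1700 / 2 = 850

N = 850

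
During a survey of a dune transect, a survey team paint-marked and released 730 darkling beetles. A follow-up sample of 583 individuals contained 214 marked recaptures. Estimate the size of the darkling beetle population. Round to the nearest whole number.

N ≈ 1989

If marked individuals mix randomly, R/C ≈ M/N, giving N ≈ M·C/R.
N = (730 × 583) / 214 = 425590 / 214 ≈ 1988.7 → 1989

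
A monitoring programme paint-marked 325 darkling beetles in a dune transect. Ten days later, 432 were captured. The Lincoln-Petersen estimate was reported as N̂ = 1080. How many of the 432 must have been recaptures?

From N = M·C/R: R = M·C / N = 325·432 / 1080 = 140400 / 1080 = 130.

R = 130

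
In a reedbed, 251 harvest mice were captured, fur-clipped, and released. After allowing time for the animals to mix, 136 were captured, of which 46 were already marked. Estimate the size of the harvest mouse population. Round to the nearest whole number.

N = (251 × 136) / 46 = 34136 / 46 ≈ 742.1 → 742

N ≈ 742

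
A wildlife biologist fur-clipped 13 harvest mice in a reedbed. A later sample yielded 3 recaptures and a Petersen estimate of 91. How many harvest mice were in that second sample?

From N = M·C/R: C = N·R / M = 91·3 / 13 = 273 / 13 = 21.

C = 21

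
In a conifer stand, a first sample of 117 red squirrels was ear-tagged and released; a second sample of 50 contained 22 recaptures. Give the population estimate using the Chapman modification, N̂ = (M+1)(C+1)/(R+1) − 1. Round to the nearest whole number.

N ≈ 261

N̂ = (117+1)(50+1)/(22+1) − 1 = 118·51/23 − 1
= 6018/23 − 1 ≈ 261.7 − 1 ≈ 260.7 → 261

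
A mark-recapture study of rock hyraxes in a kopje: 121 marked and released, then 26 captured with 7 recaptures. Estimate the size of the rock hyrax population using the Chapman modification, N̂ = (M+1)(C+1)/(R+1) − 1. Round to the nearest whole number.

N̂ = (121+1)(26+1)/(7+1) − 1 = 122·27/8 − 1
= 3294/8 − 1 ≈ 411.8 − 1 ≈ 410.8 → 411

N ≈ 411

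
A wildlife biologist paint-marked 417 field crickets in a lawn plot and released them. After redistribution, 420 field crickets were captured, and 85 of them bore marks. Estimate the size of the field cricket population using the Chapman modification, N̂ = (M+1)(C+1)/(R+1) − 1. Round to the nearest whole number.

N̂ = (417+1)(420+1)/(85+1) − 1 = 418·421/86 − 1
= 175978/86 − 1 ≈ 2046.3 − 1 ≈ 2045.3 → 2045

N ≈ 2045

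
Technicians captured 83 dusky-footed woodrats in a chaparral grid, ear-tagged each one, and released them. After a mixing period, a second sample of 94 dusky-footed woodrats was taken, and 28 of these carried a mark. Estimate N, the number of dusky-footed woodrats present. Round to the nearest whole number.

The marked fraction in the recapture sample should equal the marked fraction in the population: 28/94 = 83/N.
N = (83 × 94) / 28 = 7802 / 28 ≈ 278.6 → 279

N ≈ 279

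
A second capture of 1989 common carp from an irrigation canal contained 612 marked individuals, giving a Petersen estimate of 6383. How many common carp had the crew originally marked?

M = 1964

From N = M·C/R: M = N·R / C = 6383·612 / 1989 = 3906396 / 1989 = 1964.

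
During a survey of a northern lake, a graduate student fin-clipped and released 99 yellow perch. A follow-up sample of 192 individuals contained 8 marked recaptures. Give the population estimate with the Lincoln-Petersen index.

N = 2376

If marked individuals mix randomly, R/C ≈ M/N, giving N ≈ M·C/R.
N = (99 × 192) / 8 = 19008 / 8 = 2376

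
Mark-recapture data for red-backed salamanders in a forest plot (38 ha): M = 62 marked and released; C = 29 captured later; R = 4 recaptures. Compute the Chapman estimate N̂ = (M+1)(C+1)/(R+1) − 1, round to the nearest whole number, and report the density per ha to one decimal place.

density ≈ 9.9 red-backed salamanders per ha

N̂ = 63·30/5 − 1 = 1890/5 − 1 = 377
Density = N̂ / area = 377 / 38 ≈ 9.92 → 9.9 per ha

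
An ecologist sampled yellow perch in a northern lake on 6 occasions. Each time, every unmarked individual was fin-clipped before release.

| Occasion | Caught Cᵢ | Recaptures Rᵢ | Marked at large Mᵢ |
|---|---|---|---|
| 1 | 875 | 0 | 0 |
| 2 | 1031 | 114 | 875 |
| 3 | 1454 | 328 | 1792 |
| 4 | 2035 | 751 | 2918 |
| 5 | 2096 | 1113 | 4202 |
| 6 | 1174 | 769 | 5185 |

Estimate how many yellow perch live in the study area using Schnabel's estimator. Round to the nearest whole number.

N ≈ 7916

Σ MᵢCᵢ = 0·875 + 875·1031 + 1792·1454 + 2918·2035 + 4202·2096 + 5185·1174 = 0 + 902125 + 2605568 + 5938130 + 8807392 + 6087190 = 24340405
Σ Rᵢ = 0 + 114 + 328 + 751 + 1113 + 769 = 3075
N̂ = 24340405 / 3075 ≈ 7915.6 → 7916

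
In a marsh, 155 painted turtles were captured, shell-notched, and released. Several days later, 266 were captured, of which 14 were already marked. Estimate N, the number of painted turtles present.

The marked fraction in the recapture sample should equal the marked fraction in the population: 14/266 = 155/N.
N = (155 × 266) / 14 = 41230 / 14 = 2945

N = 2945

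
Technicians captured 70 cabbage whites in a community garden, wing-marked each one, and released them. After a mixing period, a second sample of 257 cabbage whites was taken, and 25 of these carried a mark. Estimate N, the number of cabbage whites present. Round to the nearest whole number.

N ≈ 720

N = (70 × 257) / 25 = 17990 / 25 ≈ 719.6 → 720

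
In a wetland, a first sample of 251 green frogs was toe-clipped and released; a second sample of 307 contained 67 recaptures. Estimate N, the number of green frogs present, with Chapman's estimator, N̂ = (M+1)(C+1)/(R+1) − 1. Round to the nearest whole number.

N̂ = (251+1)(307+1)/(67+1) − 1 = 252·308/68 − 1
= 77616/68 − 1 ≈ 1141.4 − 1 ≈ 1140.4 → 1140

N ≈ 1140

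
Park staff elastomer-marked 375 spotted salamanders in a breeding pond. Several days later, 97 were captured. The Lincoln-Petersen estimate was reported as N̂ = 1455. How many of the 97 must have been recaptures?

From N = M·C/R: R = M·C / N = 375·97 / 1455 = 36375 / 1455 = 25.

R = 25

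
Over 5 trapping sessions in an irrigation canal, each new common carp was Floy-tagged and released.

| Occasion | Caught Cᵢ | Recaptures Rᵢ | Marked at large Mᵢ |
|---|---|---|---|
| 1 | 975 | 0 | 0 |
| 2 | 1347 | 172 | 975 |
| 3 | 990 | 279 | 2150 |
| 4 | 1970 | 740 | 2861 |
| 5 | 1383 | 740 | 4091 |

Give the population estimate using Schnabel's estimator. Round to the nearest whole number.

Σ MᵢCᵢ = 0·975 + 975·1347 + 2150·990 + 2861·1970 + 4091·1383 = 0 + 1313325 + 2128500 + 5636170 + 5657853 = 14735848
Σ Rᵢ = 0 + 172 + 279 + 740 + 740 = 1931
N̂ = 14735848 / 1931 ≈ 7631.2 → 7631

N ≈ 7631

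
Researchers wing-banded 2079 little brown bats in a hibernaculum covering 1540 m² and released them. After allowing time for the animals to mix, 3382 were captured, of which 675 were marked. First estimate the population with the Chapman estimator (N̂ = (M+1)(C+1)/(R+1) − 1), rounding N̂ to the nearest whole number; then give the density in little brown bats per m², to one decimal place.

density ≈ 6.8 little brown bats per m²

N̂ = 2080·3383/676 − 1 = 7036640/676 − 1 ≈ 10408.2 → 10408
Density = N̂ / area = 10408 / 1540 ≈ 6.76 → 6.8 per m²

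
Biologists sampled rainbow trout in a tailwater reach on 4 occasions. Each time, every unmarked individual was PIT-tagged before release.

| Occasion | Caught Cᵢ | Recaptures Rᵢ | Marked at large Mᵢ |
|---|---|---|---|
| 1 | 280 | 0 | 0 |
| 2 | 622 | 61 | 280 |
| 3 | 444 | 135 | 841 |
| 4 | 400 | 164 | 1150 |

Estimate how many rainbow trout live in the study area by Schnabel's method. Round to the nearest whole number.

Σ MᵢCᵢ = 0·280 + 280·622 + 841·444 + 1150·400 = 0 + 174160 + 373404 + 460000 = 1007564
Σ Rᵢ = 0 + 61 + 135 + 164 = 360
N̂ = 1007564 / 360 ≈ 2798.8 → 2799

N ≈ 2799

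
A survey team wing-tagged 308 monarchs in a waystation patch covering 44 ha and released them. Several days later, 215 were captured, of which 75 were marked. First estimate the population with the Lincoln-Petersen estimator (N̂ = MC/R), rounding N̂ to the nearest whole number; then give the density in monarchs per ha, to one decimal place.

density ≈ 20.1 monarchs per ha

N̂ = 308·215/75 = 66220/75 ≈ 882.9 → 883
Density = N̂ / area = 883 / 44 ≈ 20.07 → 20.1 per ha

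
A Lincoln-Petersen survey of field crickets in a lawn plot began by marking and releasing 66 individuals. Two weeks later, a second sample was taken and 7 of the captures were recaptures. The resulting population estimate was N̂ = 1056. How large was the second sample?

C = 112

From N = M·C/R: C = N·R / M = 1056·7 / 66 = 7392 / 66 = 112.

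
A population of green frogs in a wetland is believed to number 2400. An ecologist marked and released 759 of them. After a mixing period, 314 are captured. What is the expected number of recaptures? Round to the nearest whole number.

Expected recaptures E[R] = M·C / N.
E[R] = 759 × 314 / 2400 = 238326 / 2400 ≈ 99.3 → 99

expected recaptures ≈ 99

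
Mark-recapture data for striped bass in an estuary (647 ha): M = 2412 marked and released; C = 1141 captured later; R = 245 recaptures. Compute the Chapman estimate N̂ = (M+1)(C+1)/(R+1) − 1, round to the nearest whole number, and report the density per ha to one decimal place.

density ≈ 17.3 striped bass per ha

N̂ = 2413·1142/246 − 1 = 2755646/246 − 1 ≈ 11200.8 → 11201
Density = N̂ / area = 11201 / 647 ≈ 17.31 → 17.3 per ha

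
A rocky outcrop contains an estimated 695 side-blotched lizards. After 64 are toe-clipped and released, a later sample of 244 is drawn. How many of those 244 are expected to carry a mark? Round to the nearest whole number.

expected recaptures ≈ 22

The marked fraction of the population is 64/695, so in a sample of 244 expect C·(M/N) marked.
E[R] = 64 × 244 / 695 = 15616 / 695 ≈ 22.47 → 22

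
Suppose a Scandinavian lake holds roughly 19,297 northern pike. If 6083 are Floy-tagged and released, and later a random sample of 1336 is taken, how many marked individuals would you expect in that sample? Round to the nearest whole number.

Expected recaptures E[R] = M·C / N.
E[R] = 6083 × 1336 / 19297 = 8126888 / 19297 ≈ 421.1 → 421

expected recaptures ≈ 421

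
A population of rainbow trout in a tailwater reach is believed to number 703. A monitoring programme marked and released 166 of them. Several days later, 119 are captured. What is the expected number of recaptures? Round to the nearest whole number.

expected recaptures ≈ 28

Expected recaptures E[R] = M·C / N.
E[R] = 166 × 119 / 703 = 19754 / 703 ≈ 28.1 → 28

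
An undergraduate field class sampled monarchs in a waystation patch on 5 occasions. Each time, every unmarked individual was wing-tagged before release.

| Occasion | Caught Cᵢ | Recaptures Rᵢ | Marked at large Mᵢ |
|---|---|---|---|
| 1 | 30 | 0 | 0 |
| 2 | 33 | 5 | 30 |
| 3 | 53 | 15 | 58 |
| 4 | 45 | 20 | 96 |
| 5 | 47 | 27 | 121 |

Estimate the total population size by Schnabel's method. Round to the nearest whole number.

Σ MᵢCᵢ = 0·30 + 30·33 + 58·53 + 96·45 + 121·47 = 0 + 990 + 3074 + 4320 + 5687 = 14071
Σ Rᵢ = 0 + 5 + 15 + 20 + 27 = 67
N̂ = 14071 / 67 ≈ 210.0 → 210

N ≈ 210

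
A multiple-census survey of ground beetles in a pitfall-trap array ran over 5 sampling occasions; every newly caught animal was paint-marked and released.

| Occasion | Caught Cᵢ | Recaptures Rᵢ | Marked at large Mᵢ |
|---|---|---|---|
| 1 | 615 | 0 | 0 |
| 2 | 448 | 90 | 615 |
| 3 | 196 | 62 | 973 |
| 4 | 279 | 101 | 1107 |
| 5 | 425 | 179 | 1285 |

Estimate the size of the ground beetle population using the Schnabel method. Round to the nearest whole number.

Σ MᵢCᵢ = 0·615 + 615·448 + 973·196 + 1107·279 + 1285·425 = 0 + 275520 + 190708 + 308853 + 546125 = 1321206
Σ Rᵢ = 0 + 90 + 62 + 101 + 179 = 432
N̂ = 1321206 / 432 ≈ 3058.3 → 3058

N ≈ 3058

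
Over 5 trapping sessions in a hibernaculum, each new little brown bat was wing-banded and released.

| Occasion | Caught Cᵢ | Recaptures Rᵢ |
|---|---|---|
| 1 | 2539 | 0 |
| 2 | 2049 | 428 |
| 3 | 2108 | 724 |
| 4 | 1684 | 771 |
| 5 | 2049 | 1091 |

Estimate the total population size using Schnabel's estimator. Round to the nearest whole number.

N ≈ 12,123

Marked at large before each occasion: Mᵢ = Σⱼ<ᵢ (Cⱼ − Rⱼ) → M1=0, M2=2539, M3=4160, M4=5544, M5=6457
Σ MᵢCᵢ = 0·2539 + 2539·2049 + 4160·2108 + 5544·1684 + 6457·2049 = 0 + 5202411 + 8769280 + 9336096 + 13230393 = 36538180
Σ Rᵢ = 0 + 428 + 724 + 771 + 1091 = 3014
N̂ = 36538180 / 3014 ≈ 12122.8 → 12123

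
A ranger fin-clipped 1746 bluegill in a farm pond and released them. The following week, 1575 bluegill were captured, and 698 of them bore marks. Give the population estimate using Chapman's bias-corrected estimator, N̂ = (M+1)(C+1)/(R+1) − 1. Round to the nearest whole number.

N ≈ 3938

N̂ = (1746+1)(1575+1)/(698+1) − 1 = 1747·1576/699 − 1
= 2753272/699 − 1 ≈ 3938.9 − 1 ≈ 3937.9 → 3938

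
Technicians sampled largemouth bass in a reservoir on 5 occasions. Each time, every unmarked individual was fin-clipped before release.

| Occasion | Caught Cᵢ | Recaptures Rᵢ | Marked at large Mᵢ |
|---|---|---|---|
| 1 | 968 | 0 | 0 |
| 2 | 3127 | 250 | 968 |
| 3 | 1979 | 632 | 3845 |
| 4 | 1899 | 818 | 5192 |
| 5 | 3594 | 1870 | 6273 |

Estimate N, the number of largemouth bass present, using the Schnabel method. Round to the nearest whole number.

N ≈ 12,056

Σ MᵢCᵢ = 0·968 + 968·3127 + 3845·1979 + 5192·1899 + 6273·3594 = 0 + 3026936 + 7609255 + 9859608 + 22545162 = 43040961
Σ Rᵢ = 0 + 250 + 632 + 818 + 1870 = 3570
N̂ = 43040961 / 3570 ≈ 12056.3 → 12056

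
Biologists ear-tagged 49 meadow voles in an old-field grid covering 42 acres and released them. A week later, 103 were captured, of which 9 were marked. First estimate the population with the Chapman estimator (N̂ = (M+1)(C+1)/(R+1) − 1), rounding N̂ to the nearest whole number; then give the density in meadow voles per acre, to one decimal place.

density ≈ 12.4 meadow voles per acre

N̂ = 50·104/10 − 1 = 5200/10 − 1 = 519
Density = N̂ / area = 519 / 42 ≈ 12.36 → 12.4 per acre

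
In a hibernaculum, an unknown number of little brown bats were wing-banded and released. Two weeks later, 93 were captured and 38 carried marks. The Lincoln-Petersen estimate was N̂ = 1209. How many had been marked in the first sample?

From N = M·C/R: M = N·R / C = 1209·38 / 93 = 45942 / 93 = 494.

M = 494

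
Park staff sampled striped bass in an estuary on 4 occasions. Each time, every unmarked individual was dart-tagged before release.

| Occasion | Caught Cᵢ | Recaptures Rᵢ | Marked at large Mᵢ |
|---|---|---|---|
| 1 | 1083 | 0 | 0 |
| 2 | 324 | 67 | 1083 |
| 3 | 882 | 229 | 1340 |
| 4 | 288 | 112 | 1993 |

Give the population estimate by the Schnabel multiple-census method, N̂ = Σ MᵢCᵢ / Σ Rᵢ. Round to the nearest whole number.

N ≈ 5164

Σ MᵢCᵢ = 0·1083 + 1083·324 + 1340·882 + 1993·288 = 0 + 350892 + 1181880 + 573984 = 2106756
Σ Rᵢ = 0 + 67 + 229 + 112 = 408
N̂ = 2106756 / 408 ≈ 5163.6 → 5164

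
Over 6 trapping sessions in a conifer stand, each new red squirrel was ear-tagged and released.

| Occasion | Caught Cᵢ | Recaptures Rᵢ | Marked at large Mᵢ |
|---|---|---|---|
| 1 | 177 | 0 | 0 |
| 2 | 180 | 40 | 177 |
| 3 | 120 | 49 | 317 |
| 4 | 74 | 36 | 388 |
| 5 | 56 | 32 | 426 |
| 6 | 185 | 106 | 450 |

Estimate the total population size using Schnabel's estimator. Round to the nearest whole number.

Σ MᵢCᵢ = 0·177 + 177·180 + 317·120 + 388·74 + 426·56 + 450·185 = 0 + 31860 + 38040 + 28712 + 23856 + 83250 = 205718
Σ Rᵢ = 0 + 40 + 49 + 36 + 32 + 106 = 263
N̂ = 205718 / 263 ≈ 782.2 → 782

N ≈ 782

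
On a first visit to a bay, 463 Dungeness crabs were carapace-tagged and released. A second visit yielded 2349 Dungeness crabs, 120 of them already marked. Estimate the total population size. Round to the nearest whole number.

N ≈ 9063

N = (463 × 2349) / 120 = 1087587 / 120 ≈ 9063.2 → 9063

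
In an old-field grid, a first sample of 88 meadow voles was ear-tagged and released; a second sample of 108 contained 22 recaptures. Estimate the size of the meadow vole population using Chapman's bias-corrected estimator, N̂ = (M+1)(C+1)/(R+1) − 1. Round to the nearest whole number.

N̂ = (88+1)(108+1)/(22+1) − 1 = 89·109/23 − 1
= 9701/23 − 1 ≈ 421.8 − 1 ≈ 420.8 → 421

N ≈ 421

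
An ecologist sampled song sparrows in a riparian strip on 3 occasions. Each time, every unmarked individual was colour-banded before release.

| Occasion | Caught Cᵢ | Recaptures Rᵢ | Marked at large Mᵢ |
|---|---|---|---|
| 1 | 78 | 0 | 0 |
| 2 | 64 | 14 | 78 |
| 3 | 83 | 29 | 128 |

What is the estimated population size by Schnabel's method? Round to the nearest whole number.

N ≈ 363

Σ MᵢCᵢ = 0·78 + 78·64 + 128·83 = 0 + 4992 + 10624 = 15616
Σ Rᵢ = 0 + 14 + 29 = 43
N̂ = 15616 / 43 ≈ 363.2 → 363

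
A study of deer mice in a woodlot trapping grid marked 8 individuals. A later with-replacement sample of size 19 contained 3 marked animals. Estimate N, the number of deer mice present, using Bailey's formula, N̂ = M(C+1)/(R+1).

N̂ = 8·(19+1)/(3+1) = 8·20/4 = 160/4 = 40

N = 40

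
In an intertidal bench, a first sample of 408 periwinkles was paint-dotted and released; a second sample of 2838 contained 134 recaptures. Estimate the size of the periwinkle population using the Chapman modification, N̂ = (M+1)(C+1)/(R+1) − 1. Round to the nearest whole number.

N ≈ 8600

N̂ = (408+1)(2838+1)/(134+1) − 1 = 409·2839/135 − 1
= 1161151/135 − 1 ≈ 8601.1 − 1 ≈ 8600.1 → 8600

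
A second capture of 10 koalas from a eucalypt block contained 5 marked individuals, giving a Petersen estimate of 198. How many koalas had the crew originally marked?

M = 99

From N = M·C/R: M = N·R / C = 198·5 / 10 = 990 / 10 = 99.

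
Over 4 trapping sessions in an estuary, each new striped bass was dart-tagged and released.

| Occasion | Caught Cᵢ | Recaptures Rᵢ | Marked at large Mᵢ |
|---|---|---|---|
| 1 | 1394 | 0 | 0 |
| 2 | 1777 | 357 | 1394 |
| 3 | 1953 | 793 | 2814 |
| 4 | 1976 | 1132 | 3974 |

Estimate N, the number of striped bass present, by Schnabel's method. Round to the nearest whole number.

Σ MᵢCᵢ = 0·1394 + 1394·1777 + 2814·1953 + 3974·1976 = 0 + 2477138 + 5495742 + 7852624 = 15825504
Σ Rᵢ = 0 + 357 + 793 + 1132 = 2282
N̂ = 15825504 / 2282 ≈ 6934.9 → 6935

N ≈ 6935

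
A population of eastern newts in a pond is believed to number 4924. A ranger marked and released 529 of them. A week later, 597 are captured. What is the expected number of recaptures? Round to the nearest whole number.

expected recaptures ≈ 64

Expected recaptures E[R] = M·C / N.
E[R] = 529 × 597 / 4924 = 315813 / 4924 ≈ 64.1 → 64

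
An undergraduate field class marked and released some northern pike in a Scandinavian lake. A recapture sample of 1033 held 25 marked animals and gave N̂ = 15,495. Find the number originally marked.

From N = M·C/R: M = N·R / C = 15495·25 / 1033 = 387375 / 1033 = 375.

M = 375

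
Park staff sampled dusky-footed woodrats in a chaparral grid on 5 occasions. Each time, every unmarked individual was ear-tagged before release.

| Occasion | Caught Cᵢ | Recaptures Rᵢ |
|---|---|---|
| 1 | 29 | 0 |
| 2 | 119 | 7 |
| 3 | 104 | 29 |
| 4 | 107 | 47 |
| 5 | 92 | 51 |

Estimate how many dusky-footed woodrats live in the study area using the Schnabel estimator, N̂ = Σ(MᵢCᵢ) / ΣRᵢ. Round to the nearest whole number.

N ≈ 497

Marked at large before each occasion: Mᵢ = Σⱼ<ᵢ (Cⱼ − Rⱼ) → M1=0, M2=29, M3=141, M4=216, M5=276
Σ MᵢCᵢ = 0·29 + 29·119 + 141·104 + 216·107 + 276·92 = 0 + 3451 + 14664 + 23112 + 25392 = 66619
Σ Rᵢ = 0 + 7 + 29 + 47 + 51 = 134
N̂ = 66619 / 134 ≈ 497.2 → 497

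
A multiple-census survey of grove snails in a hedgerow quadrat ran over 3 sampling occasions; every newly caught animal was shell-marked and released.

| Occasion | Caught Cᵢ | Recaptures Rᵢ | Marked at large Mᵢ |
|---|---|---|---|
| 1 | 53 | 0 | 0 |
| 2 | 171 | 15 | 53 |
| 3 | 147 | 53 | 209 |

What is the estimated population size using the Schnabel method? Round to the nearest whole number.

Σ MᵢCᵢ = 0·53 + 53·171 + 209·147 = 0 + 9063 + 30723 = 39786
Σ Rᵢ = 0 + 15 + 53 = 68
N̂ = 39786 / 68 ≈ 585.1 → 585

N ≈ 585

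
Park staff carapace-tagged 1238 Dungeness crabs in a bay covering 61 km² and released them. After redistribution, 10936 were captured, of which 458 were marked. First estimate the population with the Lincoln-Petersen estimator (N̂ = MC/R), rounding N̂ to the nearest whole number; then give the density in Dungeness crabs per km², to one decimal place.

density ≈ 484.6 Dungeness crabs per km²

N̂ = 1238·10936/458 = 13538768/458 ≈ 29560.6 → 29561
Density = N̂ / area = 29561 / 61 ≈ 484.61 → 484.6 per km²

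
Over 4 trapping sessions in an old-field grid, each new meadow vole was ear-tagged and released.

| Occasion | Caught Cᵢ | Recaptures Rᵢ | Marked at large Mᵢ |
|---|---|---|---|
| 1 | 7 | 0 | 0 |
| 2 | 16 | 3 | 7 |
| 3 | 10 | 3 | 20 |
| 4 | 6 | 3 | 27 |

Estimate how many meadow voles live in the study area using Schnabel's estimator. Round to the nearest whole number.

Σ MᵢCᵢ = 0·7 + 7·16 + 20·10 + 27·6 = 0 + 112 + 200 + 162 = 474
Σ Rᵢ = 0 + 3 + 3 + 3 = 9
N̂ = 474 / 9 ≈ 52.7 → 53

N ≈ 53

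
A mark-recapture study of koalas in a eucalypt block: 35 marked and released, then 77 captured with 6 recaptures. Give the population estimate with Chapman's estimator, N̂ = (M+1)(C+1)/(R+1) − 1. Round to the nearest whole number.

N̂ = (35+1)(77+1)/(6+1) − 1 = 36·78/7 − 1
= 2808/7 − 1 ≈ 401.1 − 1 ≈ 400.1 → 400

N ≈ 400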